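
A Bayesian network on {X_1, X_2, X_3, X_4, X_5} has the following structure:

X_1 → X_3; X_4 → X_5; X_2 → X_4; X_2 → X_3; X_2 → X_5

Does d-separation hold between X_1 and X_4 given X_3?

No

We examine all 2 paths between X_1 and X_4:
Path 1: X_1 → X_3 ← X_2 → X_5 ← X_4
  X_5 is a collider here and neither X_5 nor any of its descendants is conditioned on, so the collider stays closed — the path is blocked at X_5.
Path 2: X_1 → X_3 ← X_2 → X_4
  X_3 is a collider and X_3 is conditioned on, which opens it; X_2 is a fork and X_2 is not conditioned on — no node blocks this path, so it is active.
Because an active path exists, X_1 and X_4 are not d-separated.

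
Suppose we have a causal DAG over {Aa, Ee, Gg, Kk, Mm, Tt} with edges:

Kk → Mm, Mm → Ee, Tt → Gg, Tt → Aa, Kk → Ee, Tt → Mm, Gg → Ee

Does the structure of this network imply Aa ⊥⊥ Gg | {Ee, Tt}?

Yes — Aa and Gg are d-separated given {Ee, Tt}.

There are 3 undirected paths between Aa and Gg; checking each against the conditioning set {Ee, Tt}:
  1. Aa ← Tt → Mm → Ee ← Gg — Tt:fork[blocks]; Mm:chain[open]; Ee:collider[open] ⇒ blocked
  2. Aa ← Tt → Mm ← Kk → Ee ← Gg — Tt:fork[blocks]; Mm:collider[open]; Kk:fork[open]; Ee:collider[open] ⇒ blocked
  3. Aa ← Tt → Gg — Tt:fork[blocks] ⇒ blocked
All paths are blocked; Aa ⊥ Gg | {Ee, Tt} holds.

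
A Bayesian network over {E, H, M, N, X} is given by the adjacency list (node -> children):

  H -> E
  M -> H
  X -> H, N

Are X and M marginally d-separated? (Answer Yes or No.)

Yes

The only undirected path from X to M is:
  1. X → H ← M — H:collider[blocks] ⇒ blocked
Since every path is blocked, d-separation holds.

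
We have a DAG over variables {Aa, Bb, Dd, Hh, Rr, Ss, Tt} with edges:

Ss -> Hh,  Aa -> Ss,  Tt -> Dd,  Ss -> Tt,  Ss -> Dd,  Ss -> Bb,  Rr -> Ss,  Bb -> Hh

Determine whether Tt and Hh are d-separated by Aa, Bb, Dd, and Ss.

Yes

Enumerating the 4 paths from Tt to Hh and testing each for blocking by {Aa, Bb, Dd, Ss}:
Path 1: Tt ← Ss → Hh
  Ss is a fork here and Ss is conditioned on, so the path is blocked at Ss.
Path 2: Tt ← Ss → Bb → Hh
  Ss is a fork here and Ss is conditioned on, so the path is blocked at Ss.
Path 3: Tt → Dd ← Ss → Hh
  Ss is a fork here and Ss is conditioned on, so the path is blocked at Ss.
Path 4: Tt → Dd ← Ss → Bb → Hh
  Ss is a fork here and Ss is conditioned on, so the path is blocked at Ss.
Since every path is blocked, d-separation holds.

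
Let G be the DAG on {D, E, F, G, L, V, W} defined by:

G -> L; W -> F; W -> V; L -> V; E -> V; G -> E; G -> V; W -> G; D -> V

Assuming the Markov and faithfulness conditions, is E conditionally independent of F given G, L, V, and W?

Yes

We examine all 6 paths between E and F:
Path 1: E ← G → L → V ← W → F
  G is a fork here and G is conditioned on, so the path is blocked at G.
Path 2: E ← G → V ← W → F
  G is a fork here and G is conditioned on, so the path is blocked at G.
Path 3: E ← G ← W → F
  G is a chain here and G is conditioned on, so the path is blocked at G.
Path 4: E → V ← L ← G ← W → F
  L is a chain here and L is conditioned on, so the path is blocked at L.
Path 5: E → V ← G ← W → F
  G is a chain here and G is conditioned on, so the path is blocked at G.
Path 6: E → V ← W → F
  W is a fork here and W is conditioned on, so the path is blocked at W.
Every path is blocked, so E and F are d-separated given {G, L, V, W}.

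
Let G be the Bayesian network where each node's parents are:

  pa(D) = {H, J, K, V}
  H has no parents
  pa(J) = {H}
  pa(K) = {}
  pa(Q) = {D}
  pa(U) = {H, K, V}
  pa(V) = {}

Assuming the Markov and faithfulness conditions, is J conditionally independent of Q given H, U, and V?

4 paths connect J and Q; each must be blocked for d-separation to hold:
Path 1: J ← H → U ← K → D → Q
  H is a fork here and H is conditioned on, so the path is blocked at H.
Path 2: J ← H → U ← V → D → Q
  H is a fork here and H is conditioned on, so the path is blocked at H.
Path 3: J ← H → D → Q
  H is a fork here and H is conditioned on, so the path is blocked at H.
Path 4: J → D → Q
  D is a chain and D is not conditioned on — no node blocks this path, so it is active.
Since the path J → D → Q is active, J and Q are not d-separated given {H, U, V}.

No — J and Q are not d-separated given {H, U, V}.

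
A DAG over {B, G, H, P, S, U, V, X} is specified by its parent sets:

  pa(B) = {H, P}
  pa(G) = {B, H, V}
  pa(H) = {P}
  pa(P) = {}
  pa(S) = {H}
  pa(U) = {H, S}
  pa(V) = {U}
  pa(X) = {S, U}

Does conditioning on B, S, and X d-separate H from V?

We examine all 6 paths between H and V:
Path 1: H → U → V
  U is a chain and U is not conditioned on — no node blocks this path, so it is active.
Path 2: H → B → G ← V
  B is a chain here and B is conditioned on, so the path is blocked at B.
Path 3: H ← P → B → G ← V
  B is a chain here and B is conditioned on, so the path is blocked at B.
Path 4: H → S → U → V
  S is a chain here and S is conditioned on, so the path is blocked at S.
Path 5: H → S → X ← U → V
  S is a chain here and S is conditioned on, so the path is blocked at S.
Path 6: H → G ← V
  G is a collider here and neither G nor any of its descendants is conditioned on, so the collider stays closed — the path is blocked at G.
Since the path H → U → V is active, H and V are not d-separated given {B, S, X}.

No — H and V are not d-separated given {B, S, X}.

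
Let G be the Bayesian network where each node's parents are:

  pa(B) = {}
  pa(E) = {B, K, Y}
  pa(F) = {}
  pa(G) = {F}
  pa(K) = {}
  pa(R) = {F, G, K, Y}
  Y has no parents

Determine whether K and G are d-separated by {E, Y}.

Yes — K and G are d-separated given {E, Y}.

We examine all 4 paths between K and G:
Path 1: K → R ← F → G
  R is a collider here and neither R nor any of its descendants is conditioned on, so the collider stays closed — the path is blocked at R.
Path 2: K → R ← G
  R is a collider here and neither R nor any of its descendants is conditioned on, so the collider stays closed — the path is blocked at R.
Path 3: K → E ← Y → R ← F → G
  Y is a fork here and Y is conditioned on, so the path is blocked at Y.
Path 4: K → E ← Y → R ← G
  Y is a fork here and Y is conditioned on, so the path is blocked at Y.
Every path is blocked, so K and G are d-separated given {E, Y}.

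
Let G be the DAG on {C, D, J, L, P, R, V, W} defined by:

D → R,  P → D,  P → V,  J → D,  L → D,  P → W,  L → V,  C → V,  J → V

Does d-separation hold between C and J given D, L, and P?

We examine all 3 paths between C and J:
Path 1: C → V ← P → D ← J
  V is a collider here and neither V nor any of its descendants is conditioned on, so the collider stays closed — the path is blocked at V.
Path 2: C → V ← J
  V is a collider here and neither V nor any of its descendants is conditioned on, so the collider stays closed — the path is blocked at V.
Path 3: C → V ← L → D ← J
  V is a collider here and neither V nor any of its descendants is conditioned on, so the collider stays closed — the path is blocked at V.
Since every path is blocked, d-separation holds.

Yes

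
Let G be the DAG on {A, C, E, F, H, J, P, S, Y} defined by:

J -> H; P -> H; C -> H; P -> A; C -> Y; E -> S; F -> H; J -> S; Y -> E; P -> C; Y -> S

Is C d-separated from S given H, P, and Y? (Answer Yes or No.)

Enumerating the 4 paths from C to S and testing each for blocking by {H, P, Y}:
Path 1: C → Y → S
  Y is a chain here and Y is conditioned on, so the path is blocked at Y.
Path 2: C → Y → E → S
  Y is a chain here and Y is conditioned on, so the path is blocked at Y.
Path 3: C ← P → H ← J → S
  P is a fork here and P is conditioned on, so the path is blocked at P.
Path 4: C → H ← J → S
  H is a collider and H is conditioned on, which opens it; J is a fork and J is not conditioned on — no node blocks this path, so it is active.
Since the path C → H ← J → S is active, C and S are not d-separated given {H, P, Y}.

No — C and S are not d-separated given {H, P, Y}.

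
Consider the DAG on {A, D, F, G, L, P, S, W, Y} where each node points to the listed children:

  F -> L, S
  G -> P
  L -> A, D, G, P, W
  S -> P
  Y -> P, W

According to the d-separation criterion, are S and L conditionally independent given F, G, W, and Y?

Yes — S and L are d-separated given {F, G, W, Y}.

Enumerating the 4 paths from S to L and testing each for blocking by {F, G, W, Y}:
  1. S → P ← Y → W ← L — P:collider[blocks]; Y:fork[blocks]; W:collider[open] ⇒ blocked
  2. S → P ← G ← L — P:collider[blocks]; G:chain[blocks] ⇒ blocked
  3. S → P ← L — P:collider[blocks] ⇒ blocked
  4. S ← F → L — F:fork[blocks] ⇒ blocked
All paths are blocked; S ⊥ L | {F, G, W, Y} holds.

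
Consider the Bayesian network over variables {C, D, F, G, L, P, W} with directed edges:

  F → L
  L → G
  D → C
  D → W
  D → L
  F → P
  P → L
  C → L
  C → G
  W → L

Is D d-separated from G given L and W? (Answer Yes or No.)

No

6 paths connect D and G; each must be blocked for d-separation to hold:
  1. D → W → L → G — W:chain[blocks]; L:chain[blocks] ⇒ blocked
  2. D → W → L ← C → G — W:chain[blocks]; L:collider[open]; C:fork[open] ⇒ blocked
  3. D → C → G — C:chain[open] ⇒ active
  4. D → C → L → G — C:chain[open]; L:chain[blocks] ⇒ blocked
  5. D → L → G — L:chain[blocks] ⇒ blocked
  6. D → L ← C → G — L:collider[open]; C:fork[open] ⇒ active
At least one path is unblocked, so d-separation fails.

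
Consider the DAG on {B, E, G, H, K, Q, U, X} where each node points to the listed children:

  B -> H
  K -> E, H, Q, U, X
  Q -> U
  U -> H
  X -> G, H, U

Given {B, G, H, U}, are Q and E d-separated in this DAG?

No

Enumerating the 6 paths from Q to E and testing each for blocking by {B, G, H, U}:
Path 1: Q ← K → E
  K is a fork and K is not conditioned on — no node blocks this path, so it is active.
Path 2: Q → U ← X ← K → E
  U is a collider and U is conditioned on, which opens it; X is a chain and X is not conditioned on; K is a fork and K is not conditioned on — no node blocks this path, so it is active.
Path 3: Q → U ← X → H ← K → E
  U is a collider and U is conditioned on, which opens it; X is a fork and X is not conditioned on; H is a collider and H is conditioned on, which opens it; K is a fork and K is not conditioned on — no node blocks this path, so it is active.
Path 4: Q → U ← K → E
  U is a collider and U is conditioned on, which opens it; K is a fork and K is not conditioned on — no node blocks this path, so it is active.
Path 5: Q → U → H ← X ← K → E
  U is a chain here and U is conditioned on, so the path is blocked at U.
Path 6: Q → U → H ← K → E
  U is a chain here and U is conditioned on, so the path is blocked at U.
Since the path Q ← K → E is active, Q and E are not d-separated given {B, G, H, U}.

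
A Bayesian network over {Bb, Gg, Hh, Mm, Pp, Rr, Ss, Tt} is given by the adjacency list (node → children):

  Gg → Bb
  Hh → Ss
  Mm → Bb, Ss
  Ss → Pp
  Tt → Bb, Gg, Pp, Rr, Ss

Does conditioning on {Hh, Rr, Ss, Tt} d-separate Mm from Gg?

We examine all 6 paths between Mm and Gg:
Path 1: Mm → Bb ← Tt → Gg
  Bb is a collider here and neither Bb nor any of its descendants is conditioned on, so the collider stays closed — the path is blocked at Bb.
Path 2: Mm → Bb ← Gg
  Bb is a collider here and neither Bb nor any of its descendants is conditioned on, so the collider stays closed — the path is blocked at Bb.
Path 3: Mm → Ss ← Tt → Bb ← Gg
  Tt is a fork here and Tt is conditioned on, so the path is blocked at Tt.
Path 4: Mm → Ss ← Tt → Gg
  Tt is a fork here and Tt is conditioned on, so the path is blocked at Tt.
Path 5: Mm → Ss → Pp ← Tt → Bb ← Gg
  Ss is a chain here and Ss is conditioned on, so the path is blocked at Ss.
Path 6: Mm → Ss → Pp ← Tt → Gg
  Ss is a chain here and Ss is conditioned on, so the path is blocked at Ss.
All paths are blocked; Mm ⊥ Gg | {Hh, Rr, Ss, Tt} holds.

Yes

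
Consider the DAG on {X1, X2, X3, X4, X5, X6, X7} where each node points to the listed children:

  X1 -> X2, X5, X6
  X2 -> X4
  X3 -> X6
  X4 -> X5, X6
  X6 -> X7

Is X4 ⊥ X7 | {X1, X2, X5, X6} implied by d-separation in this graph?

Yes

3 paths connect X4 and X7; each must be blocked for d-separation to hold:
Path 1: X4 → X6 → X7
  X6 is a chain here and X6 is conditioned on, so the path is blocked at X6.
Path 2: X4 → X5 ← X1 → X6 → X7
  X1 is a fork here and X1 is conditioned on, so the path is blocked at X1.
Path 3: X4 ← X2 ← X1 → X6 → X7
  X2 is a chain here and X2 is conditioned on, so the path is blocked at X2.
Every path is blocked, so X4 and X7 are d-separated given {X1, X2, X5, X6}.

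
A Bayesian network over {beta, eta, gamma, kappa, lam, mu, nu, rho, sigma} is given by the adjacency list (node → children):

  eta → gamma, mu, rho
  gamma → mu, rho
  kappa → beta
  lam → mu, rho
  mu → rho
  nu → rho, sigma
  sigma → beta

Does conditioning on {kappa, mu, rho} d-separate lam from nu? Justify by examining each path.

6 paths connect lam and nu; each must be blocked for d-separation to hold:
Path 1: lam → mu → rho ← nu
  mu is a chain here and mu is conditioned on, so the path is blocked at mu.
Path 2: lam → mu ← eta → rho ← nu
  mu is a collider and mu is conditioned on, which opens it; eta is a fork and eta is not conditioned on; rho is a collider and rho is conditioned on, which opens it — no node blocks this path, so it is active.
Path 3: lam → mu ← eta → gamma → rho ← nu
  mu is a collider and mu is conditioned on, which opens it; eta is a fork and eta is not conditioned on; gamma is a chain and gamma is not conditioned on; rho is a collider and rho is conditioned on, which opens it — no node blocks this path, so it is active.
Path 4: lam → mu ← gamma → rho ← nu
  mu is a collider and mu is conditioned on, which opens it; gamma is a fork and gamma is not conditioned on; rho is a collider and rho is conditioned on, which opens it — no node blocks this path, so it is active.
Path 5: lam → mu ← gamma ← eta → rho ← nu
  mu is a collider and mu is conditioned on, which opens it; gamma is a chain and gamma is not conditioned on; eta is a fork and eta is not conditioned on; rho is a collider and rho is conditioned on, which opens it — no node blocks this path, so it is active.
Path 6: lam → rho ← nu
  rho is a collider and rho is conditioned on, which opens it — no node blocks this path, so it is active.
Since the path lam → mu ← eta → rho ← nu is active, lam and nu are not d-separated given {kappa, mu, rho}.

No — lam and nu are not d-separated given {kappa, mu, rho}.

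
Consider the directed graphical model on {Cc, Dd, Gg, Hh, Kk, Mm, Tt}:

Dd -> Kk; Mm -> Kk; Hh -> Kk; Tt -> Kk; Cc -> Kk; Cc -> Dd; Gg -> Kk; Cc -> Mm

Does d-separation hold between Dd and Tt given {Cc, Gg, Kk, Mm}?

We examine all 3 paths between Dd and Tt:
Path 1: Dd → Kk ← Tt
  Kk is a collider and Kk is conditioned on, which opens it — no node blocks this path, so it is active.
Path 2: Dd ← Cc → Kk ← Tt
  Cc is a fork here and Cc is conditioned on, so the path is blocked at Cc.
Path 3: Dd ← Cc → Mm → Kk ← Tt
  Cc is a fork here and Cc is conditioned on, so the path is blocked at Cc.
At least one path is unblocked, so d-separation fails.

No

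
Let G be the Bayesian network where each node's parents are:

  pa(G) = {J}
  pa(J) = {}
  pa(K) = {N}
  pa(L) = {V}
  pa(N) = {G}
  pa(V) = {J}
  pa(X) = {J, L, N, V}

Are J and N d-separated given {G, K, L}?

Yes

We examine all 4 paths between J and N:
Path 1: J → G → N
  G is a chain here and G is conditioned on, so the path is blocked at G.
Path 2: J → X ← N
  X is a collider here and neither X nor any of its descendants is conditioned on, so the collider stays closed — the path is blocked at X.
Path 3: J → V → L → X ← N
  L is a chain here and L is conditioned on, so the path is blocked at L.
Path 4: J → V → X ← N
  X is a collider here and neither X nor any of its descendants is conditioned on, so the collider stays closed — the path is blocked at X.
Every path is blocked, so J and N are d-separated given {G, K, L}.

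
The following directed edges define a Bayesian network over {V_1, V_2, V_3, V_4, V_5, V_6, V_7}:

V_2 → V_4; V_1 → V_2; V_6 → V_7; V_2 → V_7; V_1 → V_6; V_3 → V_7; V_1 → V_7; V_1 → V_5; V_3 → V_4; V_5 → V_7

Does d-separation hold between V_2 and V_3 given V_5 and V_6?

Enumerating the 5 paths from V_2 to V_3 and testing each for blocking by {V_5, V_6}:
  1. V_2 → V_7 ← V_3 — V_7:collider[blocks] ⇒ blocked
  2. V_2 → V_4 ← V_3 — V_4:collider[blocks] ⇒ blocked
  3. V_2 ← V_1 → V_6 → V_7 ← V_3 — V_1:fork[open]; V_6:chain[blocks]; V_7:collider[blocks] ⇒ blocked
  4. V_2 ← V_1 → V_7 ← V_3 — V_1:fork[open]; V_7:collider[blocks] ⇒ blocked
  5. V_2 ← V_1 → V_5 → V_7 ← V_3 — V_1:fork[open]; V_5:chain[blocks]; V_7:collider[blocks] ⇒ blocked
Since every path is blocked, d-separation holds.

Yes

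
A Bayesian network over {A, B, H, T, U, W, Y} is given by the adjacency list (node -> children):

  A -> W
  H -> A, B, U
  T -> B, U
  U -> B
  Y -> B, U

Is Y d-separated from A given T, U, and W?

We examine all 6 paths between Y and A:
Path 1: Y → B ← U ← H → A
  B is a collider here and neither B nor any of its descendants is conditioned on, so the collider stays closed — the path is blocked at B.
Path 2: Y → B ← T → U ← H → A
  B is a collider here and neither B nor any of its descendants is conditioned on, so the collider stays closed — the path is blocked at B.
Path 3: Y → B ← H → A
  B is a collider here and neither B nor any of its descendants is conditioned on, so the collider stays closed — the path is blocked at B.
Path 4: Y → U → B ← H → A
  U is a chain here and U is conditioned on, so the path is blocked at U.
Path 5: Y → U ← T → B ← H → A
  T is a fork here and T is conditioned on, so the path is blocked at T.
Path 6: Y → U ← H → A
  U is a collider and U is conditioned on, which opens it; H is a fork and H is not conditioned on — no node blocks this path, so it is active.
Since the path Y → U ← H → A is active, Y and A are not d-separated given {T, U, W}.

No — Y and A are not d-separated given {T, U, W}.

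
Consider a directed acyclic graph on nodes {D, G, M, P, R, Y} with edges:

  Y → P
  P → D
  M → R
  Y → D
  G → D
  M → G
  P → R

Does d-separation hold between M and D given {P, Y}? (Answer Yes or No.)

We examine all 3 paths between M and D:
Path 1: M → G → D
  G is a chain and G is not conditioned on — no node blocks this path, so it is active.
Path 2: M → R ← P ← Y → D
  R is a collider here and neither R nor any of its descendants is conditioned on, so the collider stays closed — the path is blocked at R.
Path 3: M → R ← P → D
  R is a collider here and neither R nor any of its descendants is conditioned on, so the collider stays closed — the path is blocked at R.
At least one path is unblocked, so d-separation fails.

No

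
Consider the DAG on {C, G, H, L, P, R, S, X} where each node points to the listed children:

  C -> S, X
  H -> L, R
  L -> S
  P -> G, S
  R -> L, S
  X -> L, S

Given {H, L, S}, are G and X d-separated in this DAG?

5 paths connect G and X; each must be blocked for d-separation to hold:
Path 1: G ← P → S ← R ← H → L ← X
  H is a fork here and H is conditioned on, so the path is blocked at H.
Path 2: G ← P → S ← R → L ← X
  P is a fork and P is not conditioned on; S is a collider and S is conditioned on, which opens it; R is a fork and R is not conditioned on; L is a collider and L is conditioned on, which opens it — no node blocks this path, so it is active.
Path 3: G ← P → S ← C → X
  P is a fork and P is not conditioned on; S is a collider and S is conditioned on, which opens it; C is a fork and C is not conditioned on — no node blocks this path, so it is active.
Path 4: G ← P → S ← L ← X
  L is a chain here and L is conditioned on, so the path is blocked at L.
Path 5: G ← P → S ← X
  P is a fork and P is not conditioned on; S is a collider and S is conditioned on, which opens it — no node blocks this path, so it is active.
Because an active path exists, G and X are not d-separated.

No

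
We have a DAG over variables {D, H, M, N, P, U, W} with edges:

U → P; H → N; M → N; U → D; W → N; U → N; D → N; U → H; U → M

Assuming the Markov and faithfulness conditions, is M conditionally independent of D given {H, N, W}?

No

There are 6 undirected paths between M and D; checking each against the conditioning set {H, N, W}:
Path 1: M → N ← U → D
  N is a collider and N is conditioned on, which opens it; U is a fork and U is not conditioned on — no node blocks this path, so it is active.
Path 2: M → N ← D
  N is a collider and N is conditioned on, which opens it — no node blocks this path, so it is active.
Path 3: M → N ← H ← U → D
  H is a chain here and H is conditioned on, so the path is blocked at H.
Path 4: M ← U → N ← D
  U is a fork and U is not conditioned on; N is a collider and N is conditioned on, which opens it — no node blocks this path, so it is active.
Path 5: M ← U → D
  U is a fork and U is not conditioned on — no node blocks this path, so it is active.
Path 6: M ← U → H → N ← D
  H is a chain here and H is conditioned on, so the path is blocked at H.
At least one path is unblocked, so d-separation fails.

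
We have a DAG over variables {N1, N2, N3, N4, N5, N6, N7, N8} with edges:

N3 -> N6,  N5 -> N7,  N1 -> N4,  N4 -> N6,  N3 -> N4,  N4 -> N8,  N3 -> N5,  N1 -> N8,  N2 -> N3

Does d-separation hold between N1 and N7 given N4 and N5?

Enumerating the 4 paths from N1 to N7 and testing each for blocking by {N4, N5}:
  1. N1 → N8 ← N4 → N6 ← N3 → N5 → N7 — N8:collider[blocks]; N4:fork[blocks]; N6:collider[blocks]; N3:fork[open]; N5:chain[blocks] ⇒ blocked
  2. N1 → N8 ← N4 ← N3 → N5 → N7 — N8:collider[blocks]; N4:chain[blocks]; N3:fork[open]; N5:chain[blocks] ⇒ blocked
  3. N1 → N4 → N6 ← N3 → N5 → N7 — N4:chain[blocks]; N6:collider[blocks]; N3:fork[open]; N5:chain[blocks] ⇒ blocked
  4. N1 → N4 ← N3 → N5 → N7 — N4:collider[open]; N3:fork[open]; N5:chain[blocks] ⇒ blocked
All paths are blocked; N1 ⊥ N7 | {N4, N5} holds.

Yes — N1 and N7 are d-separated given {N4, N5}.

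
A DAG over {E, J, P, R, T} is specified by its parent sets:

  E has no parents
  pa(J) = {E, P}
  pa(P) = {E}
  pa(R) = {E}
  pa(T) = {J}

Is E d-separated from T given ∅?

No

Enumerating the 2 paths from E to T and testing each for blocking by ∅:
Path 1: E → J → T
  J is a chain and J is not conditioned on — no node blocks this path, so it is active.
Path 2: E → P → J → T
  P is a chain and P is not conditioned on; J is a chain and J is not conditioned on — no node blocks this path, so it is active.
At least one path is unblocked, so d-separation fails.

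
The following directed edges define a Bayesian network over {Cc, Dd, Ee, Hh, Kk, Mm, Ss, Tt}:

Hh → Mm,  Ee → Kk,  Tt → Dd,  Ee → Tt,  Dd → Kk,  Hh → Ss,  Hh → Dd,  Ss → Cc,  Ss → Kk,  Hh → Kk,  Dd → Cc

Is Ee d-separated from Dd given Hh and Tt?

We examine all 6 paths between Ee and Dd:
Path 1: Ee → Kk ← Dd
  Kk is a collider here and neither Kk nor any of its descendants is conditioned on, so the collider stays closed — the path is blocked at Kk.
Path 2: Ee → Kk ← Hh → Dd
  Kk is a collider here and neither Kk nor any of its descendants is conditioned on, so the collider stays closed — the path is blocked at Kk.
Path 3: Ee → Kk ← Hh → Ss → Cc ← Dd
  Kk is a collider here and neither Kk nor any of its descendants is conditioned on, so the collider stays closed — the path is blocked at Kk.
Path 4: Ee → Kk ← Ss ← Hh → Dd
  Kk is a collider here and neither Kk nor any of its descendants is conditioned on, so the collider stays closed — the path is blocked at Kk.
Path 5: Ee → Kk ← Ss → Cc ← Dd
  Kk is a collider here and neither Kk nor any of its descendants is conditioned on, so the collider stays closed — the path is blocked at Kk.
Path 6: Ee → Tt → Dd
  Tt is a chain here and Tt is conditioned on, so the path is blocked at Tt.
Every path is blocked, so Ee and Dd are d-separated given {Hh, Tt}.

Yes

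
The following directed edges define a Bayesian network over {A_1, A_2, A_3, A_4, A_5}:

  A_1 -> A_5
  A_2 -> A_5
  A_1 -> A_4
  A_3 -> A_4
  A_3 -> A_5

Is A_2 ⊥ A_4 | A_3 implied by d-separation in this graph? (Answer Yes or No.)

There are 2 undirected paths between A_2 and A_4; checking each against the conditioning set {A_3}:
  1. A_2 → A_5 ← A_3 → A_4 — A_5:collider[blocks]; A_3:fork[blocks] ⇒ blocked
  2. A_2 → A_5 ← A_1 → A_4 — A_5:collider[blocks]; A_1:fork[open] ⇒ blocked
Since every path is blocked, d-separation holds.

Yes — A_2 and A_4 are d-separated given {A_3}.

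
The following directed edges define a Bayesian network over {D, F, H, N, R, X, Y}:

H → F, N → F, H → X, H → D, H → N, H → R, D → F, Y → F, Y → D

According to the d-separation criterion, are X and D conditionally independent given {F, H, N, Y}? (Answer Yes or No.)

Yes — X and D are d-separated given {F, H, N, Y}.

5 paths connect X and D; each must be blocked for d-separation to hold:
Path 1: X ← H → D
  H is a fork here and H is conditioned on, so the path is blocked at H.
Path 2: X ← H → N → F ← D
  H is a fork here and H is conditioned on, so the path is blocked at H.
Path 3: X ← H → N → F ← Y → D
  H is a fork here and H is conditioned on, so the path is blocked at H.
Path 4: X ← H → F ← D
  H is a fork here and H is conditioned on, so the path is blocked at H.
Path 5: X ← H → F ← Y → D
  H is a fork here and H is conditioned on, so the path is blocked at H.
Every path is blocked, so X and D are d-separated given {F, H, N, Y}.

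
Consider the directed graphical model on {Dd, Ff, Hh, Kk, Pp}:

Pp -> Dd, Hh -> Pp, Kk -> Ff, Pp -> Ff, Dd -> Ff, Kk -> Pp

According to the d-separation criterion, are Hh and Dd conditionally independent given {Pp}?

There are 3 undirected paths between Hh and Dd; checking each against the conditioning set {Pp}:
Path 1: Hh → Pp → Dd
  Pp is a chain here and Pp is conditioned on, so the path is blocked at Pp.
Path 2: Hh → Pp → Ff ← Dd
  Pp is a chain here and Pp is conditioned on, so the path is blocked at Pp.
Path 3: Hh → Pp ← Kk → Ff ← Dd
  Ff is a collider here and neither Ff nor any of its descendants is conditioned on, so the collider stays closed — the path is blocked at Ff.
All paths are blocked; Hh ⊥ Dd | {Pp} holds.

Yes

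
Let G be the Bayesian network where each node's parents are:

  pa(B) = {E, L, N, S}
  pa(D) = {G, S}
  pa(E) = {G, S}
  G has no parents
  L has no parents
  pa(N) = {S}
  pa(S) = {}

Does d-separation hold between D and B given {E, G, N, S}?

We examine all 6 paths between D and B:
  1. D ← G → E → B — G:fork[blocks]; E:chain[blocks] ⇒ blocked
  2. D ← G → E ← S → B — G:fork[blocks]; E:collider[open]; S:fork[blocks] ⇒ blocked
  3. D ← G → E ← S → N → B — G:fork[blocks]; E:collider[open]; S:fork[blocks]; N:chain[blocks] ⇒ blocked
  4. D ← S → E → B — S:fork[blocks]; E:chain[blocks] ⇒ blocked
  5. D ← S → B — S:fork[blocks] ⇒ blocked
  6. D ← S → N → B — S:fork[blocks]; N:chain[blocks] ⇒ blocked
Since every path is blocked, d-separation holds.

Yes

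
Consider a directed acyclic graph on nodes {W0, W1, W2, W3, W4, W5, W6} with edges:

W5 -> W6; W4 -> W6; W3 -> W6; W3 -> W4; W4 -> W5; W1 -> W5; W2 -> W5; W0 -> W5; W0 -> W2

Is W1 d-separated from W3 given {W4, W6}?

4 paths connect W1 and W3; each must be blocked for d-separation to hold:
  1. W1 → W5 ← W4 ← W3 — W5:collider[open]; W4:chain[blocks] ⇒ blocked
  2. W1 → W5 ← W4 → W6 ← W3 — W5:collider[open]; W4:fork[blocks]; W6:collider[open] ⇒ blocked
  3. W1 → W5 → W6 ← W4 ← W3 — W5:chain[open]; W6:collider[open]; W4:chain[blocks] ⇒ blocked
  4. W1 → W5 → W6 ← W3 — W5:chain[open]; W6:collider[open] ⇒ active
At least one path is unblocked, so d-separation fails.

No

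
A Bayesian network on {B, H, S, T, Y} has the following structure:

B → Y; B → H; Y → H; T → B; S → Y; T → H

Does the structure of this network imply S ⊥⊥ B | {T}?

Enumerating the 3 paths from S to B and testing each for blocking by {T}:
Path 1: S → Y ← B
  Y is a collider here and neither Y nor any of its descendants is conditioned on, so the collider stays closed — the path is blocked at Y.
Path 2: S → Y → H ← B
  H is a collider here and neither H nor any of its descendants is conditioned on, so the collider stays closed — the path is blocked at H.
Path 3: S → Y → H ← T → B
  H is a collider here and neither H nor any of its descendants is conditioned on, so the collider stays closed — the path is blocked at H.
Every path is blocked, so S and B are d-separated given {T}.

Yes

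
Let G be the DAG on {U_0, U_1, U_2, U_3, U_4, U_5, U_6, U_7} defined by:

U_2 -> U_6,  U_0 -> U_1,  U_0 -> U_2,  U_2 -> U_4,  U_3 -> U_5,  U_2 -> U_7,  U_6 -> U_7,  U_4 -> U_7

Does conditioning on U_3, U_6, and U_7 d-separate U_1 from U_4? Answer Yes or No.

No

There are 3 undirected paths between U_1 and U_4; checking each against the conditioning set {U_3, U_6, U_7}:
Path 1: U_1 ← U_0 → U_2 → U_4
  U_0 is a fork and U_0 is not conditioned on; U_2 is a chain and U_2 is not conditioned on — no node blocks this path, so it is active.
Path 2: U_1 ← U_0 → U_2 → U_7 ← U_4
  U_0 is a fork and U_0 is not conditioned on; U_2 is a chain and U_2 is not conditioned on; U_7 is a collider and U_7 is conditioned on, which opens it — no node blocks this path, so it is active.
Path 3: U_1 ← U_0 → U_2 → U_6 → U_7 ← U_4
  U_6 is a chain here and U_6 is conditioned on, so the path is blocked at U_6.
Since the path U_1 ← U_0 → U_2 → U_4 is active, U_1 and U_4 are not d-separated given {U_3, U_6, U_7}.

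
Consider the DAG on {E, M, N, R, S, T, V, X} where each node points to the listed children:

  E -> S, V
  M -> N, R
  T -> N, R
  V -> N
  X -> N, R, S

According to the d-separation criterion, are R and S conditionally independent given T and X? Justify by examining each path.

Yes

There are 6 undirected paths between R and S; checking each against the conditioning set {T, X}:
Path 1: R ← X → N ← V ← E → S
  X is a fork here and X is conditioned on, so the path is blocked at X.
Path 2: R ← X → S
  X is a fork here and X is conditioned on, so the path is blocked at X.
Path 3: R ← T → N ← V ← E → S
  T is a fork here and T is conditioned on, so the path is blocked at T.
Path 4: R ← T → N ← X → S
  T is a fork here and T is conditioned on, so the path is blocked at T.
Path 5: R ← M → N ← V ← E → S
  N is a collider here and neither N nor any of its descendants is conditioned on, so the collider stays closed — the path is blocked at N.
Path 6: R ← M → N ← X → S
  N is a collider here and neither N nor any of its descendants is conditioned on, so the collider stays closed — the path is blocked at N.
Every path is blocked, so R and S are d-separated given {T, X}.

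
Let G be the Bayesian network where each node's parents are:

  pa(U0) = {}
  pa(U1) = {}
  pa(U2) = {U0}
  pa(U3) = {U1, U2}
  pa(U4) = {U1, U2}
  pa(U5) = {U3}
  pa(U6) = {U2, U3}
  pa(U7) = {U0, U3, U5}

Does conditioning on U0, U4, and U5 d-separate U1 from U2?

There are 5 undirected paths between U1 and U2; checking each against the conditioning set {U0, U4, U5}:
Path 1: U1 → U3 → U7 ← U0 → U2
  U7 is a collider here and neither U7 nor any of its descendants is conditioned on, so the collider stays closed — the path is blocked at U7.
Path 2: U1 → U3 → U5 → U7 ← U0 → U2
  U5 is a chain here and U5 is conditioned on, so the path is blocked at U5.
Path 3: U1 → U3 → U6 ← U2
  U6 is a collider here and neither U6 nor any of its descendants is conditioned on, so the collider stays closed — the path is blocked at U6.
Path 4: U1 → U3 ← U2
  U3 is a collider and its descendant U5 is conditioned on, which opens it — no node blocks this path, so it is active.
Path 5: U1 → U4 ← U2
  U4 is a collider and U4 is conditioned on, which opens it — no node blocks this path, so it is active.
Since the path U1 → U3 ← U2 is active, U1 and U2 are not d-separated given {U0, U4, U5}.

No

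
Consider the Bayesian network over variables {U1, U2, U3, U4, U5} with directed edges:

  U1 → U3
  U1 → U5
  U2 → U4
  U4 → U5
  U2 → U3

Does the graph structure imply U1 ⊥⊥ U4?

2 paths connect U1 and U4; each must be blocked for d-separation to hold:
  1. U1 → U3 ← U2 → U4 — U3:collider[blocks]; U2:fork[open] ⇒ blocked
  2. U1 → U5 ← U4 — U5:collider[blocks] ⇒ blocked
Since every path is blocked, d-separation holds.

Yes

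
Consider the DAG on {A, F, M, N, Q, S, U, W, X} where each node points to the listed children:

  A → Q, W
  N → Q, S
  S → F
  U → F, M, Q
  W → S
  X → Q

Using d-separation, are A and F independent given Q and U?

4 paths connect A and F; each must be blocked for d-separation to hold:
  1. A → Q ← U → F — Q:collider[open]; U:fork[blocks] ⇒ blocked
  2. A → Q ← N → S → F — Q:collider[open]; N:fork[open]; S:chain[open] ⇒ active
  3. A → W → S ← N → Q ← U → F — W:chain[open]; S:collider[blocks]; N:fork[open]; Q:collider[open]; U:fork[blocks] ⇒ blocked
  4. A → W → S → F — W:chain[open]; S:chain[open] ⇒ active
Since the path A → Q ← N → S → F is active, A and F are not d-separated given {Q, U}.

No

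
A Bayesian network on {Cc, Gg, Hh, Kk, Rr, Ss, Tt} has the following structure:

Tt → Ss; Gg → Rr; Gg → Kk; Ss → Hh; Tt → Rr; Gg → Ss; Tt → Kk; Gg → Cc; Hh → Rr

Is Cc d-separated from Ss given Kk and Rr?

No — Cc and Ss are not d-separated given {Kk, Rr}.

Enumerating the 5 paths from Cc to Ss and testing each for blocking by {Kk, Rr}:
Path 1: Cc ← Gg → Rr ← Hh ← Ss
  Gg is a fork and Gg is not conditioned on; Rr is a collider and Rr is conditioned on, which opens it; Hh is a chain and Hh is not conditioned on — no node blocks this path, so it is active.
Path 2: Cc ← Gg → Rr ← Tt → Ss
  Gg is a fork and Gg is not conditioned on; Rr is a collider and Rr is conditioned on, which opens it; Tt is a fork and Tt is not conditioned on — no node blocks this path, so it is active.
Path 3: Cc ← Gg → Kk ← Tt → Rr ← Hh ← Ss
  Gg is a fork and Gg is not conditioned on; Kk is a collider and Kk is conditioned on, which opens it; Tt is a fork and Tt is not conditioned on; Rr is a collider and Rr is conditioned on, which opens it; Hh is a chain and Hh is not conditioned on — no node blocks this path, so it is active.
Path 4: Cc ← Gg → Kk ← Tt → Ss
  Gg is a fork and Gg is not conditioned on; Kk is a collider and Kk is conditioned on, which opens it; Tt is a fork and Tt is not conditioned on — no node blocks this path, so it is active.
Path 5: Cc ← Gg → Ss
  Gg is a fork and Gg is not conditioned on — no node blocks this path, so it is active.
At least one path is unblocked, so d-separation fails.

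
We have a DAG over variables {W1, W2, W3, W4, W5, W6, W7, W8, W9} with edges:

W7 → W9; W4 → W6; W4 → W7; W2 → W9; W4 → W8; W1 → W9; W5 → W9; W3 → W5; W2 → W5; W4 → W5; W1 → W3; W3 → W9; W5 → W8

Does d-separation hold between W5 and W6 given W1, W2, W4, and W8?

Yes — W5 and W6 are d-separated given {W1, W2, W4, W8}.

We examine all 6 paths between W5 and W6:
  1. W5 → W8 ← W4 → W6 — W8:collider[open]; W4:fork[blocks] ⇒ blocked
  2. W5 ← W2 → W9 ← W7 ← W4 → W6 — W2:fork[blocks]; W9:collider[blocks]; W7:chain[open]; W4:fork[blocks] ⇒ blocked
  3. W5 ← W3 ← W1 → W9 ← W7 ← W4 → W6 — W3:chain[open]; W1:fork[blocks]; W9:collider[blocks]; W7:chain[open]; W4:fork[blocks] ⇒ blocked
  4. W5 ← W3 → W9 ← W7 ← W4 → W6 — W3:fork[open]; W9:collider[blocks]; W7:chain[open]; W4:fork[blocks] ⇒ blocked
  5. W5 ← W4 → W6 — W4:fork[blocks] ⇒ blocked
  6. W5 → W9 ← W7 ← W4 → W6 — W9:collider[blocks]; W7:chain[open]; W4:fork[blocks] ⇒ blocked
Since every path is blocked, d-separation holds.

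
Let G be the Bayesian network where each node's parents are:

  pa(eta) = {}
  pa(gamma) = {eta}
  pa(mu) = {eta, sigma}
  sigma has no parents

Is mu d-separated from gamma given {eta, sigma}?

There is one path between mu and gamma:
Path 1: mu ← eta → gamma
  eta is a fork here and eta is conditioned on, so the path is blocked at eta.
Every path is blocked, so mu and gamma are d-separated given {eta, sigma}.

Yes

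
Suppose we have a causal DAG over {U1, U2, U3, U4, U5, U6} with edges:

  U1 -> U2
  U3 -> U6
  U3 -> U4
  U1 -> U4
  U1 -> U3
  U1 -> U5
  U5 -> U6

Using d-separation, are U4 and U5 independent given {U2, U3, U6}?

No — U4 and U5 are not d-separated given {U2, U3, U6}.

4 paths connect U4 and U5; each must be blocked for d-separation to hold:
Path 1: U4 ← U3 → U6 ← U5
  U3 is a fork here and U3 is conditioned on, so the path is blocked at U3.
Path 2: U4 ← U3 ← U1 → U5
  U3 is a chain here and U3 is conditioned on, so the path is blocked at U3.
Path 3: U4 ← U1 → U5
  U1 is a fork and U1 is not conditioned on — no node blocks this path, so it is active.
Path 4: U4 ← U1 → U3 → U6 ← U5
  U3 is a chain here and U3 is conditioned on, so the path is blocked at U3.
Since the path U4 ← U1 → U5 is active, U4 and U5 are not d-separated given {U2, U3, U6}.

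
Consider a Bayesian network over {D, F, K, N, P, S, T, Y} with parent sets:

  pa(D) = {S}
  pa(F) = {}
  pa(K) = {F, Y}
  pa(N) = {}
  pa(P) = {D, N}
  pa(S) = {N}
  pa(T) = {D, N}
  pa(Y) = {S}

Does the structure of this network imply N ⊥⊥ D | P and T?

We examine all 3 paths between N and D:
Path 1: N → S → D
  S is a chain and S is not conditioned on — no node blocks this path, so it is active.
Path 2: N → P ← D
  P is a collider and P is conditioned on, which opens it — no node blocks this path, so it is active.
Path 3: N → T ← D
  T is a collider and T is conditioned on, which opens it — no node blocks this path, so it is active.
At least one path is unblocked, so d-separation fails.

No — N and D are not d-separated given {P, T}.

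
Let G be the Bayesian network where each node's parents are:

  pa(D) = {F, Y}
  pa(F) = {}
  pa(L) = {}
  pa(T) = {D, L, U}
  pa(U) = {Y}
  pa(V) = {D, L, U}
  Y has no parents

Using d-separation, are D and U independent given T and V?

No — D and U are not d-separated given {T, V}.

Enumerating the 5 paths from D to U and testing each for blocking by {T, V}:
  1. D ← Y → U — Y:fork[open] ⇒ active
  2. D → T ← U — T:collider[open] ⇒ active
  3. D → T ← L → V ← U — T:collider[open]; L:fork[open]; V:collider[open] ⇒ active
  4. D → V ← U — V:collider[open] ⇒ active
  5. D → V ← L → T ← U — V:collider[open]; L:fork[open]; T:collider[open] ⇒ active
At least one path is unblocked, so d-separation fails.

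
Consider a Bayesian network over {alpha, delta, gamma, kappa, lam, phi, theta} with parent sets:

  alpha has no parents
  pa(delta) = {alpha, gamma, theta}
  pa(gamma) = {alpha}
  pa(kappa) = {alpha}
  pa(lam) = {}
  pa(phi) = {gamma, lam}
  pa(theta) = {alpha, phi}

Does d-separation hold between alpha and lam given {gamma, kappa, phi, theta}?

Yes

Enumerating the 6 paths from alpha to lam and testing each for blocking by {gamma, kappa, phi, theta}:
Path 1: alpha → theta ← phi ← lam
  phi is a chain here and phi is conditioned on, so the path is blocked at phi.
Path 2: alpha → theta → delta ← gamma → phi ← lam
  theta is a chain here and theta is conditioned on, so the path is blocked at theta.
Path 3: alpha → delta ← theta ← phi ← lam
  delta is a collider here and neither delta nor any of its descendants is conditioned on, so the collider stays closed — the path is blocked at delta.
Path 4: alpha → delta ← gamma → phi ← lam
  delta is a collider here and neither delta nor any of its descendants is conditioned on, so the collider stays closed — the path is blocked at delta.
Path 5: alpha → gamma → phi ← lam
  gamma is a chain here and gamma is conditioned on, so the path is blocked at gamma.
Path 6: alpha → gamma → delta ← theta ← phi ← lam
  gamma is a chain here and gamma is conditioned on, so the path is blocked at gamma.
Since every path is blocked, d-separation holds.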